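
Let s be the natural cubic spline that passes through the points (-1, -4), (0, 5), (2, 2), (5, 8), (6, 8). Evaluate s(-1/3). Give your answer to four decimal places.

Write σ_i for s''(x_i). With h_i = 1, 2, 3, 1 and divided differences Δ_i = 9, -3/2, 2, 0, the continuity of s' gives the tridiagonal system
  1·σ_0 + 6·σ_1 + 2·σ_2 = 6(Δ_1 - Δ_0) = -63
  2·σ_1 + 10·σ_2 + 3·σ_3 = 6(Δ_2 - Δ_1) = 21
  3·σ_2 + 8·σ_3 + 1·σ_4 = 6(Δ_3 - Δ_2) = -12
Natural end conditions: σ_0 = σ_4 = 0.
Solving the tridiagonal system: σ_0 = 0, σ_1 = -4881/394, σ_2 = 1116/197, σ_3 = -714/197, σ_4 = 0.
On [-1, 0], s(t) = -4 + 8719/788·(t + 1) + 0·(t + 1)² - 1627/788·(t + 1)³.
With (t + 1) = 2/3: s(-1/3) = 29411/10638.

2.7647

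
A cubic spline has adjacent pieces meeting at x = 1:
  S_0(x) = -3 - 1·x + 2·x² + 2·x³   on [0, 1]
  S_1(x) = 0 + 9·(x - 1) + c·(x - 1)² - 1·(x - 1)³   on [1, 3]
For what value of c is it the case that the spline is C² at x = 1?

8

S_0''(x) = 4 + 12·x, so S_0''(1) = 16. On the right, S_1''(1) = 2c, so c = 8.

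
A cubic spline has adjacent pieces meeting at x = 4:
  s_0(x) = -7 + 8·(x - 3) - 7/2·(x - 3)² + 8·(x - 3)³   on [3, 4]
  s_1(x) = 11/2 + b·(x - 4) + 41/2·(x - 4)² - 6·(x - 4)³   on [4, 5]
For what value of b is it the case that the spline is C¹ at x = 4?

25

s_0'(x) = 8 - 7·(x - 3) + 24·(x - 3)², so s_0'(4) = 25. On the right, s_1'(4) = b, so b = 25.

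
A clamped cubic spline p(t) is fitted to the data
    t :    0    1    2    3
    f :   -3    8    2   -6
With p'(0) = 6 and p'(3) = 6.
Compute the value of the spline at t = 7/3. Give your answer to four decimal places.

Write M_i for p''(x_i). With h_i = 1, 1, 1 and divided differences Δ_i = 11, -6, -8, the continuity of p' gives the tridiagonal system
  1·M_0 + 4·M_1 + 1·M_2 = 6(Δ_1 - Δ_0) = -102
  1·M_1 + 4·M_2 + 1·M_3 = 6(Δ_2 - Δ_1) = -12
Clamped end conditions give two more equations: 2h_0·M_0 + h_0·M_1 = 6(Δ_0 - p'(0)) = 30 and h_2·M_2 + 2h_2·M_3 = 6(p'(3) - Δ_2) = 84.
Forward elimination and back-substitution give M_0 = 154/5, M_1 = -158/5, M_2 = -32/5, M_3 = 226/5.
On [2, 3], p(t) = 2 - 67/5·(t - 2) - 16/5·(t - 2)² + 43/5·(t - 2)³.
With (t - 2) = 1/3: p(7/3) = -338/135.

-2.5037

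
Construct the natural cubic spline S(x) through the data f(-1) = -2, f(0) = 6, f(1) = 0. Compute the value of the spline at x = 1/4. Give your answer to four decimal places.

Write σ_i for S''(x_i). With h_i = 1, 1 and divided differences Δ_i = 8, -6, the continuity of S' gives the tridiagonal system
  1·σ_0 + 4·σ_1 + 1·σ_2 = 6(Δ_1 - Δ_0) = -84
Natural end conditions: σ_0 = σ_2 = 0.
Hence σ_0 = 0, σ_1 = -21, σ_2 = 0.
On [0, 1], S(x) = 6 + 1·x - 21/2·x² + 7/2·x³.
With x = 1/4: S(1/4) = 723/128.

5.6484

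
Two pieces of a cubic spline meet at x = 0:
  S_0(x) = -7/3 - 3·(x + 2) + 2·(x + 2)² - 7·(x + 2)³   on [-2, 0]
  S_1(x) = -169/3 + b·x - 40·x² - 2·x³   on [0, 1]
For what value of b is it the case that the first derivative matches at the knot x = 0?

S_0'(x) = -3 + 4·(x + 2) - 21·(x + 2)², so S_0'(0) = -79. On the right, S_1'(0) = b, so b = -79.

-79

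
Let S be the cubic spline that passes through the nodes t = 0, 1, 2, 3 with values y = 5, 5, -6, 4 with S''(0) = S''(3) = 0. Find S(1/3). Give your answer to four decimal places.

With σ_i denoting the second derivative at x_i, h_i = 1, 1, 1, and Δ_i = (y_(i+1) − y_i)/h_i = 0, -11, 10:
  1·σ_0 + 4·σ_1 + 1·σ_2 = 6(Δ_1 - Δ_0) = -66
  1·σ_1 + 4·σ_2 + 1·σ_3 = 6(Δ_2 - Δ_1) = 126
Natural end conditions: σ_0 = σ_3 = 0.
Hence σ_0 = 0, σ_1 = -26, σ_2 = 38, σ_3 = 0.
On [0, 1], S(t) = 5 + 13/3·t + 0·t² - 13/3·t³.
With t = 1/3: S(1/3) = 509/81.

6.2840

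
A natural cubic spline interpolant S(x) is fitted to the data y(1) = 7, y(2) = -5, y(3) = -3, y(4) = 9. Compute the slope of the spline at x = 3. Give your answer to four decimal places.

8.5333

Put σ_i = S'' at the i-th knot. Here h = (1, 1, 1) and Δ = (-12, 2, 12), so the interior equations h_(i-1)·σ_(i-1) + 2(h_(i-1)+h_i)·σ_i + h_i·σ_(i+1) = 6(Δ_i − Δ_(i-1)) read
  1·σ_0 + 4·σ_1 + 1·σ_2 = 6(Δ_1 - Δ_0) = 84
  1·σ_1 + 4·σ_2 + 1·σ_3 = 6(Δ_2 - Δ_1) = 60
Natural end conditions: σ_0 = σ_3 = 0.
Forward elimination and back-substitution give σ_0 = 0, σ_1 = 92/5, σ_2 = 52/5, σ_3 = 0.
On [3, 4], S'(x) = b_2 + 2c_2·(x - 3) + 3d_2·(x - 3)² with b_2 = Δ_2 - h_2(2σ_2 + σ_3)/6 = 128/15, c_2 = σ_2/2 = 26/5, d_2 = (σ_3 - σ_2)/(6h_2) = -26/15. So S'(3) = 128/15.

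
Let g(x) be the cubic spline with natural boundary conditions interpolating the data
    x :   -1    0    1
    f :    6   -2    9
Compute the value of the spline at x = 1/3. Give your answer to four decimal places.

Put m_i = g'' at the i-th knot. Here h = (1, 1) and Δ = (-8, 11), so the interior equations h_(i-1)·m_(i-1) + 2(h_(i-1)+h_i)·m_i + h_i·m_(i+1) = 6(Δ_i − Δ_(i-1)) read
  1·m_0 + 4·m_1 + 1·m_2 = 6(Δ_1 - Δ_0) = 114
Natural end conditions: m_0 = m_2 = 0.
Forward elimination and back-substitution give m_0 = 0, m_1 = 57/2, m_2 = 0.
On [0, 1], g(x) = -2 + 3/2·x + 57/4·x² - 19/4·x³.
With x = 1/3: g(1/3) = -5/54.

-0.0926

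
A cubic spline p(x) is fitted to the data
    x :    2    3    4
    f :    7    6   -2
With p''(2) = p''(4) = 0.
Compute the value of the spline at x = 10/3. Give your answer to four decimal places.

Write M_i for p''(x_i). With h_i = 1, 1 and divided differences Δ_i = -1, -8, the continuity of p' gives the tridiagonal system
  1·M_0 + 4·M_1 + 1·M_2 = 6(Δ_1 - Δ_0) = -42
Natural end conditions: M_0 = M_2 = 0.
Forward elimination and back-substitution give M_0 = 0, M_1 = -21/2, M_2 = 0.
On [3, 4], p(x) = 6 - 9/2·(x - 3) - 21/4·(x - 3)² + 7/4·(x - 3)³.
With (x - 3) = 1/3: p(10/3) = 215/54.

3.9815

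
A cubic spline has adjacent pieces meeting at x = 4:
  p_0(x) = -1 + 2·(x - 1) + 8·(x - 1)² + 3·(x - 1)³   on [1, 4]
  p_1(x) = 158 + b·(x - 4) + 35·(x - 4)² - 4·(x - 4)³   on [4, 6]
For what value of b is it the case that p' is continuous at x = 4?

131

p_0'(x) = 2 + 16·(x - 1) + 9·(x - 1)², so p_0'(4) = 131. On the right, p_1'(4) = b, so b = 131.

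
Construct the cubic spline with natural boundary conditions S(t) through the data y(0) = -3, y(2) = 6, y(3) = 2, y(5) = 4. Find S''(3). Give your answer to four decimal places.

Write M_i for S''(x_i). With h_i = 2, 1, 2 and divided differences Δ_i = 9/2, -4, 1, the continuity of S' gives the tridiagonal system
  2·M_0 + 6·M_1 + 1·M_2 = 6(Δ_1 - Δ_0) = -51
  1·M_1 + 6·M_2 + 2·M_3 = 6(Δ_2 - Δ_1) = 30
Natural end conditions: M_0 = M_3 = 0.
Solving the tridiagonal system: M_0 = 0, M_1 = -48/5, M_2 = 33/5, M_3 = 0.

6.6000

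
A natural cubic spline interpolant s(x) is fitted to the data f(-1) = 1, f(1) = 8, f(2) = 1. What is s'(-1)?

Put M_i = s'' at the i-th knot. Here h = (2, 1) and Δ = (7/2, -7), so the interior equations h_(i-1)·M_(i-1) + 2(h_(i-1)+h_i)·M_i + h_i·M_(i+1) = 6(Δ_i − Δ_(i-1)) read
  2·M_0 + 6·M_1 + 1·M_2 = 6(Δ_1 - Δ_0) = -63
Natural end conditions: M_0 = M_2 = 0.
Solving the tridiagonal system: M_0 = 0, M_1 = -21/2, M_2 = 0.
On [-1, 1], s'(x) = b_0 + 2c_0·(x + 1) + 3d_0·(x + 1)² with b_0 = Δ_0 - h_0(2M_0 + M_1)/6 = 7, c_0 = M_0/2 = 0, d_0 = (M_1 - M_0)/(6h_0) = -7/8. So s'(-1) = 7.

7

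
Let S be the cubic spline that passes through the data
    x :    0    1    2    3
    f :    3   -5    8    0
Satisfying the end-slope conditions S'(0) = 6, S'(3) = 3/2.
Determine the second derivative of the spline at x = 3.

60

Put M_i = S'' at the i-th knot. Here h = (1, 1, 1) and Δ = (-8, 13, -8), so the interior equations h_(i-1)·M_(i-1) + 2(h_(i-1)+h_i)·M_i + h_i·M_(i+1) = 6(Δ_i − Δ_(i-1)) read
  1·M_0 + 4·M_1 + 1·M_2 = 6(Δ_1 - Δ_0) = 126
  1·M_1 + 4·M_2 + 1·M_3 = 6(Δ_2 - Δ_1) = -126
Clamped end conditions give two more equations: 2h_0·M_0 + h_0·M_1 = 6(Δ_0 - S'(0)) = -84 and h_2·M_2 + 2h_2·M_3 = 6(S'(3) - Δ_2) = 57.
Forward elimination and back-substitution give M_0 = -75, M_1 = 66, M_2 = -63, M_3 = 60.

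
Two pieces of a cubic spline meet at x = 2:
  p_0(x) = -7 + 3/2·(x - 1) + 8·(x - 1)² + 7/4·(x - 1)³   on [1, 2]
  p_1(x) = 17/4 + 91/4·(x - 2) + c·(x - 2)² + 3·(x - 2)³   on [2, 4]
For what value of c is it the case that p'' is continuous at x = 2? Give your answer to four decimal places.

13.2500

p_0''(x) = 16 + 21/2·(x - 1), so p_0''(2) = 53/2. On the right, p_1''(2) = 2c, so c = 53/4.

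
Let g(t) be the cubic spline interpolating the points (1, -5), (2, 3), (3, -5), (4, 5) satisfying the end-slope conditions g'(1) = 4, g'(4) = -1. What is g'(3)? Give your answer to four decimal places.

2.1333

Put m_i = g'' at the i-th knot. Here h = (1, 1, 1) and Δ = (8, -8, 10), so the interior equations h_(i-1)·m_(i-1) + 2(h_(i-1)+h_i)·m_i + h_i·m_(i+1) = 6(Δ_i − Δ_(i-1)) read
  1·m_0 + 4·m_1 + 1·m_2 = 6(Δ_1 - Δ_0) = -96
  1·m_1 + 4·m_2 + 1·m_3 = 6(Δ_2 - Δ_1) = 108
Clamped end conditions give two more equations: 2h_0·m_0 + h_0·m_1 = 6(Δ_0 - g'(1)) = 24 and h_2·m_2 + 2h_2·m_3 = 6(g'(4) - Δ_2) = -66.
Solving the tridiagonal system: m_0 = 526/15, m_1 = -692/15, m_2 = 802/15, m_3 = -896/15.
On [3, 4], g'(t) = b_2 + 2c_2·(t - 3) + 3d_2·(t - 3)² with b_2 = Δ_2 - h_2(2m_2 + m_3)/6 = 32/15, c_2 = m_2/2 = 401/15, d_2 = (m_3 - m_2)/(6h_2) = -283/15. So g'(3) = 32/15.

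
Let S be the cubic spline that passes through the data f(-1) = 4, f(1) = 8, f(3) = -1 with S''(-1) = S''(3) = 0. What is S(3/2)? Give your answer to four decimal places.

6.8164

Let σ_i = S''(x_i). Step sizes h_i = 2, 2; slopes of the chords Δ_i = (y_(i+1) - y_i)/h_i = 2, -9/2.
  2·σ_0 + 8·σ_1 + 2·σ_2 = 6(Δ_1 - Δ_0) = -39
Natural end conditions: σ_0 = σ_2 = 0.
Forward elimination and back-substitution give σ_0 = 0, σ_1 = -39/8, σ_2 = 0.
On [1, 3], S(t) = 8 - 5/4·(t - 1) - 39/16·(t - 1)² + 13/32·(t - 1)³.
With (t - 1) = 1/2: S(3/2) = 1745/256.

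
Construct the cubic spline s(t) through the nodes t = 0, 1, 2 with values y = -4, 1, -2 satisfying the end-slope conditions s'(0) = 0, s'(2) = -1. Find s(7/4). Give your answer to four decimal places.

-1.3086

Let m_i = s''(x_i). Step sizes h_i = 1, 1; slopes of the chords Δ_i = (y_(i+1) - y_i)/h_i = 5, -3.
  1·m_0 + 4·m_1 + 1·m_2 = 6(Δ_1 - Δ_0) = -48
Clamped end conditions give two more equations: 2h_0·m_0 + h_0·m_1 = 6(Δ_0 - s'(0)) = 30 and h_1·m_1 + 2h_1·m_2 = 6(s'(2) - Δ_1) = 12.
Solving: m_0 = 53/2, m_1 = -23, m_2 = 35/2.
On [1, 2], s(t) = 1 + 7/4·(t - 1) - 23/2·(t - 1)² + 27/4·(t - 1)³.
With (t - 1) = 3/4: s(7/4) = -335/256.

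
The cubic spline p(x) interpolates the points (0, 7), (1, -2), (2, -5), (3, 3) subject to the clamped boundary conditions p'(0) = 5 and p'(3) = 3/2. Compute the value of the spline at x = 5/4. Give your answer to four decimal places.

-4.4297

Write M_i for p''(x_i). With h_i = 1, 1, 1 and divided differences Δ_i = -9, -3, 8, the continuity of p' gives the tridiagonal system
  1·M_0 + 4·M_1 + 1·M_2 = 6(Δ_1 - Δ_0) = 36
  1·M_1 + 4·M_2 + 1·M_3 = 6(Δ_2 - Δ_1) = 66
Clamped end conditions give two more equations: 2h_0·M_0 + h_0·M_1 = 6(Δ_0 - p'(0)) = -84 and h_2·M_2 + 2h_2·M_3 = 6(p'(3) - Δ_2) = -39.
Solving: M_0 = -151/3, M_1 = 50/3, M_2 = 59/3, M_3 = -88/3.
On [1, 2], p(x) = -2 - 71/6·(x - 1) + 25/3·(x - 1)² + 1/2·(x - 1)³.
With (x - 1) = 1/4: p(5/4) = -567/128.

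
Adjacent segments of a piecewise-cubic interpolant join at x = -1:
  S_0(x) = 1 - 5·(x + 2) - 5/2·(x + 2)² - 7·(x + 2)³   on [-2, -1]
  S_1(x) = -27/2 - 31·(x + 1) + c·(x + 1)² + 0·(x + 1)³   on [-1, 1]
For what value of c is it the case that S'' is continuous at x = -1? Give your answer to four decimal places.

-23.5000

S_0''(x) = -5 - 42·(x + 2), so S_0''(-1) = -47. On the right, S_1''(-1) = 2c, so c = -47/2.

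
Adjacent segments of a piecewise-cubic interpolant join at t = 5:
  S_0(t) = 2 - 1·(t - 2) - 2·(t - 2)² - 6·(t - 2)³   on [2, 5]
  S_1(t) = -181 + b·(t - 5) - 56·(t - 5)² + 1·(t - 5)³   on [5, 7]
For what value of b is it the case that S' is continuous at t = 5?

-175

S_0'(t) = -1 - 4·(t - 2) - 18·(t - 2)², so S_0'(5) = -175. On the right, S_1'(5) = b, so b = -175.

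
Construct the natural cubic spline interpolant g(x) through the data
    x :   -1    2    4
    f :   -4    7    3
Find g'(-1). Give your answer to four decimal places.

5.3667

Write m_i for g''(x_i). With h_i = 3, 2 and divided differences Δ_i = 11/3, -2, the continuity of g' gives the tridiagonal system
  3·m_0 + 10·m_1 + 2·m_2 = 6(Δ_1 - Δ_0) = -34
Natural end conditions: m_0 = m_2 = 0.
Solving: m_0 = 0, m_1 = -17/5, m_2 = 0.
On [-1, 2], g'(x) = b_0 + 2c_0·(x + 1) + 3d_0·(x + 1)² with b_0 = Δ_0 - h_0(2m_0 + m_1)/6 = 161/30, c_0 = m_0/2 = 0, d_0 = (m_1 - m_0)/(6h_0) = -17/90. So g'(-1) = 161/30.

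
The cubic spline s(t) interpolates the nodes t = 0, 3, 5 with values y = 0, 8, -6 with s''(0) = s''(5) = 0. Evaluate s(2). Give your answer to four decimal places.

With M_i denoting the second derivative at x_i, h_i = 3, 2, and Δ_i = (y_(i+1) − y_i)/h_i = 8/3, -7:
  3·M_0 + 10·M_1 + 2·M_2 = 6(Δ_1 - Δ_0) = -58
Natural end conditions: M_0 = M_2 = 0.
Solving: M_0 = 0, M_1 = -29/5, M_2 = 0.
On [0, 3], s(t) = 0 + 167/30·t + 0·t² - 29/90·t³.
With t = 2: s(2) = 77/9.

8.5556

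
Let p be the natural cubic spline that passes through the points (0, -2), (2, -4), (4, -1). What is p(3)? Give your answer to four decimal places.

-2.9688

Write M_i for p''(x_i). With h_i = 2, 2 and divided differences Δ_i = -1, 3/2, the continuity of p' gives the tridiagonal system
  2·M_0 + 8·M_1 + 2·M_2 = 6(Δ_1 - Δ_0) = 15
Natural end conditions: M_0 = M_2 = 0.
Forward elimination and back-substitution give M_0 = 0, M_1 = 15/8, M_2 = 0.
On [2, 4], p(x) = -4 + 1/4·(x - 2) + 15/16·(x - 2)² - 5/32·(x - 2)³.
With (x - 2) = 1: p(3) = -95/32.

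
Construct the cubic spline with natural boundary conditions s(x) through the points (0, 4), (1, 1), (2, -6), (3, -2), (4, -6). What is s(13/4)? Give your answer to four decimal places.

Write M_i for s''(x_i). With h_i = 1, 1, 1, 1 and divided differences Δ_i = -3, -7, 4, -4, the continuity of s' gives the tridiagonal system
  1·M_0 + 4·M_1 + 1·M_2 = 6(Δ_1 - Δ_0) = -24
  1·M_1 + 4·M_2 + 1·M_3 = 6(Δ_2 - Δ_1) = 66
  1·M_2 + 4·M_3 + 1·M_4 = 6(Δ_3 - Δ_2) = -48
Natural end conditions: M_0 = M_4 = 0.
Solving: M_0 = 0, M_1 = -12, M_2 = 24, M_3 = -18, M_4 = 0.
On [3, 4], s(x) = -2 + 2·(x - 3) - 9·(x - 3)² + 3·(x - 3)³.
With (x - 3) = 1/4: s(13/4) = -129/64.

-2.0156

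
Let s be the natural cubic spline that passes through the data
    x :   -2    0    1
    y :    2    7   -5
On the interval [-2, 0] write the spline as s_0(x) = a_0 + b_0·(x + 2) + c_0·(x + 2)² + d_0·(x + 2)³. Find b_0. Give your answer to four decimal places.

7.3333

Put σ_i = s'' at the i-th knot. Here h = (2, 1) and Δ = (5/2, -12), so the interior equations h_(i-1)·σ_(i-1) + 2(h_(i-1)+h_i)·σ_i + h_i·σ_(i+1) = 6(Δ_i − Δ_(i-1)) read
  2·σ_0 + 6·σ_1 + 1·σ_2 = 6(Δ_1 - Δ_0) = -87
Natural end conditions: σ_0 = σ_2 = 0.
Solving: σ_0 = 0, σ_1 = -29/2, σ_2 = 0.
On [-2, 0], with s_0(x) = a_0 + b_0·(x + 2) + c_0·(x + 2)² + d_0·(x + 2)³: c_0 = σ_0/2 = 0, d_0 = (σ_1 - σ_0)/(6h_0) = -29/24, b_0 = Δ_0 - h_0(2σ_0 + σ_1)/6 = 22/3.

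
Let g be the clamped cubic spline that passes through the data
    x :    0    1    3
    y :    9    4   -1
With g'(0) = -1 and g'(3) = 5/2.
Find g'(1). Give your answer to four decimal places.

-6.3333

Let σ_i = g''(x_i). Step sizes h_i = 1, 2; slopes of the chords Δ_i = (y_(i+1) - y_i)/h_i = -5, -5/2.
  1·σ_0 + 6·σ_1 + 2·σ_2 = 6(Δ_1 - Δ_0) = 15
Clamped end conditions give two more equations: 2h_0·σ_0 + h_0·σ_1 = 6(Δ_0 - g'(0)) = -24 and h_1·σ_1 + 2h_1·σ_2 = 6(g'(3) - Δ_1) = 30.
Solving: σ_0 = -40/3, σ_1 = 8/3, σ_2 = 37/6.
On [1, 3], g'(x) = b_1 + 2c_1·(x - 1) + 3d_1·(x - 1)² with b_1 = Δ_1 - h_1(2σ_1 + σ_2)/6 = -19/3, c_1 = σ_1/2 = 4/3, d_1 = (σ_2 - σ_1)/(6h_1) = 7/24. So g'(1) = -19/3.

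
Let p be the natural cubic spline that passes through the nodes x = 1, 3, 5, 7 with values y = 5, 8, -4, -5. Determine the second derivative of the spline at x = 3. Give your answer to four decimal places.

-7.1000

With M_i denoting the second derivative at x_i, h_i = 2, 2, 2, and Δ_i = (y_(i+1) − y_i)/h_i = 3/2, -6, -1/2:
  2·M_0 + 8·M_1 + 2·M_2 = 6(Δ_1 - Δ_0) = -45
  2·M_1 + 8·M_2 + 2·M_3 = 6(Δ_2 - Δ_1) = 33
Natural end conditions: M_0 = M_3 = 0.
Solving: M_0 = 0, M_1 = -71/10, M_2 = 59/10, M_3 = 0.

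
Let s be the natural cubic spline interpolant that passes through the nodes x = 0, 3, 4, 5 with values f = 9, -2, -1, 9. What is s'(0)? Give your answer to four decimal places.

-4.6022

Let M_i = s''(x_i). Step sizes h_i = 3, 1, 1; slopes of the chords Δ_i = (y_(i+1) - y_i)/h_i = -11/3, 1, 10.
  3·M_0 + 8·M_1 + 1·M_2 = 6(Δ_1 - Δ_0) = 28
  1·M_1 + 4·M_2 + 1·M_3 = 6(Δ_2 - Δ_1) = 54
Natural end conditions: M_0 = M_3 = 0.
Forward elimination and back-substitution give M_0 = 0, M_1 = 58/31, M_2 = 404/31, M_3 = 0.
On [0, 3], s'(x) = b_0 + 2c_0·x + 3d_0·x² with b_0 = Δ_0 - h_0(2M_0 + M_1)/6 = -428/93, c_0 = M_0/2 = 0, d_0 = (M_1 - M_0)/(6h_0) = 29/279. So s'(0) = -428/93.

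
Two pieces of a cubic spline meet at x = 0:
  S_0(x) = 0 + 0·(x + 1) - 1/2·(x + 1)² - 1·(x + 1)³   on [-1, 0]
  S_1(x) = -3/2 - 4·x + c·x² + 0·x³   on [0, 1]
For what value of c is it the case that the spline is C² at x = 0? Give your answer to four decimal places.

-3.5000

S_0''(x) = -1 - 6·(x + 1), so S_0''(0) = -7. On the right, S_1''(0) = 2c, so c = -7/2.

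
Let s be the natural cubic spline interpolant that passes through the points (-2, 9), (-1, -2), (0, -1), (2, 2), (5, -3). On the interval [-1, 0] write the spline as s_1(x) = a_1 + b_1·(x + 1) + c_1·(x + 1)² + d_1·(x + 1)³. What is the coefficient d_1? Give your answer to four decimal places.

-3.4361

Write σ_i for s''(x_i). With h_i = 1, 1, 2, 3 and divided differences Δ_i = -11, 1, 3/2, -5/3, the continuity of s' gives the tridiagonal system
  1·σ_0 + 4·σ_1 + 1·σ_2 = 6(Δ_1 - Δ_0) = 72
  1·σ_1 + 6·σ_2 + 2·σ_3 = 6(Δ_2 - Δ_1) = 3
  2·σ_2 + 10·σ_3 + 3·σ_4 = 6(Δ_3 - Δ_2) = -19
Natural end conditions: σ_0 = σ_4 = 0.
Solving: σ_0 = 0, σ_1 = 1982/107, σ_2 = -224/107, σ_3 = -317/214, σ_4 = 0.
On [-1, 0], with s_1(x) = a_1 + b_1·(x + 1) + c_1·(x + 1)² + d_1·(x + 1)³: c_1 = σ_1/2 = 991/107, d_1 = (σ_2 - σ_1)/(6h_1) = -1103/321, b_1 = Δ_1 - h_1(2σ_1 + σ_2)/6 = -1549/321.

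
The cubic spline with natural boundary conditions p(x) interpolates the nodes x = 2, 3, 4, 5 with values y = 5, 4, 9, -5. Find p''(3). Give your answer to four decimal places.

Put M_i = p'' at the i-th knot. Here h = (1, 1, 1) and Δ = (-1, 5, -14), so the interior equations h_(i-1)·M_(i-1) + 2(h_(i-1)+h_i)·M_i + h_i·M_(i+1) = 6(Δ_i − Δ_(i-1)) read
  1·M_0 + 4·M_1 + 1·M_2 = 6(Δ_1 - Δ_0) = 36
  1·M_1 + 4·M_2 + 1·M_3 = 6(Δ_2 - Δ_1) = -114
Natural end conditions: M_0 = M_3 = 0.
Solving: M_0 = 0, M_1 = 86/5, M_2 = -164/5, M_3 = 0.

17.2000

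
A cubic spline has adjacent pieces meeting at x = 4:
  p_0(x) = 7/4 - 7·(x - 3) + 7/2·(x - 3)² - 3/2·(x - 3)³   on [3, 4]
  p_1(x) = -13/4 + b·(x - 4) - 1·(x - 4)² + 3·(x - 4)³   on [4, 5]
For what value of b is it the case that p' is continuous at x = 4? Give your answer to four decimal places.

-4.5000

p_0'(x) = -7 + 7·(x - 3) - 9/2·(x - 3)², so p_0'(4) = -9/2. On the right, p_1'(4) = b, so b = -9/2.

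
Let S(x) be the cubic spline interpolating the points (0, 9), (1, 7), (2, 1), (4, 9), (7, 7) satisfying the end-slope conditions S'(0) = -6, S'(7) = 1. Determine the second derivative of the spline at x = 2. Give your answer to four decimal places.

Let m_i = S''(x_i). Step sizes h_i = 1, 1, 2, 3; slopes of the chords Δ_i = (y_(i+1) - y_i)/h_i = -2, -6, 4, -2/3.
  1·m_0 + 4·m_1 + 1·m_2 = 6(Δ_1 - Δ_0) = -24
  1·m_1 + 6·m_2 + 2·m_3 = 6(Δ_2 - Δ_1) = 60
  2·m_2 + 10·m_3 + 3·m_4 = 6(Δ_3 - Δ_2) = -28
Clamped end conditions give two more equations: 2h_0·m_0 + h_0·m_1 = 6(Δ_0 - S'(0)) = 24 and h_3·m_3 + 2h_3·m_4 = 6(S'(7) - Δ_3) = 10.
Forward elimination and back-substitution give m_0 = 501/26, m_1 = -189/13, m_2 = 387/26, m_3 = -96/13, m_4 = 209/39.

14.8846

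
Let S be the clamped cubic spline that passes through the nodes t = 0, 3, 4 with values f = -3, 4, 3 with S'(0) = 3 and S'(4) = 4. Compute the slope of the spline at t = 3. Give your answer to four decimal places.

-2.1250

Write σ_i for S''(x_i). With h_i = 3, 1 and divided differences Δ_i = 7/3, -1, the continuity of S' gives the tridiagonal system
  3·σ_0 + 8·σ_1 + 1·σ_2 = 6(Δ_1 - Δ_0) = -20
Clamped end conditions give two more equations: 2h_0·σ_0 + h_0·σ_1 = 6(Δ_0 - S'(0)) = -4 and h_1·σ_1 + 2h_1·σ_2 = 6(S'(4) - Δ_1) = 30.
Solving the tridiagonal system: σ_0 = 25/12, σ_1 = -11/2, σ_2 = 71/4.
On [3, 4], S'(t) = b_1 + 2c_1·(t - 3) + 3d_1·(t - 3)² with b_1 = Δ_1 - h_1(2σ_1 + σ_2)/6 = -17/8, c_1 = σ_1/2 = -11/4, d_1 = (σ_2 - σ_1)/(6h_1) = 31/8. So S'(3) = -17/8.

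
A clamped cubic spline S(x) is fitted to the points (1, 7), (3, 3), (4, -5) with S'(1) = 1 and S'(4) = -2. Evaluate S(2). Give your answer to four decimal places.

Put M_i = S'' at the i-th knot. Here h = (2, 1) and Δ = (-2, -8), so the interior equations h_(i-1)·M_(i-1) + 2(h_(i-1)+h_i)·M_i + h_i·M_(i+1) = 6(Δ_i − Δ_(i-1)) read
  2·M_0 + 6·M_1 + 1·M_2 = 6(Δ_1 - Δ_0) = -36
Clamped end conditions give two more equations: 2h_0·M_0 + h_0·M_1 = 6(Δ_0 - S'(1)) = -18 and h_1·M_1 + 2h_1·M_2 = 6(S'(4) - Δ_1) = 36.
Solving the tridiagonal system: M_0 = 1/2, M_1 = -10, M_2 = 23.
On [1, 3], S(x) = 7 + 1·(x - 1) + 1/4·(x - 1)² - 7/8·(x - 1)³.
With (x - 1) = 1: S(2) = 59/8.

7.3750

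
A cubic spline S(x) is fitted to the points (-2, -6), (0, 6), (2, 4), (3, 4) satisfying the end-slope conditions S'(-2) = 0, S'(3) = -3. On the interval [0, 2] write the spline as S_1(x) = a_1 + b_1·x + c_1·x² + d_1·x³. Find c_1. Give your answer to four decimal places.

-5.2174

Put M_i = S'' at the i-th knot. Here h = (2, 2, 1) and Δ = (6, -1, 0), so the interior equations h_(i-1)·M_(i-1) + 2(h_(i-1)+h_i)·M_i + h_i·M_(i+1) = 6(Δ_i − Δ_(i-1)) read
  2·M_0 + 8·M_1 + 2·M_2 = 6(Δ_1 - Δ_0) = -42
  2·M_1 + 6·M_2 + 1·M_3 = 6(Δ_2 - Δ_1) = 6
Clamped end conditions give two more equations: 2h_0·M_0 + h_0·M_1 = 6(Δ_0 - S'(-2)) = 36 and h_2·M_2 + 2h_2·M_3 = 6(S'(3) - Δ_2) = -18.
Forward elimination and back-substitution give M_0 = 327/23, M_1 = -240/23, M_2 = 150/23, M_3 = -282/23.
On [0, 2], with S_1(x) = a_1 + b_1·x + c_1·x² + d_1·x³: c_1 = M_1/2 = -120/23, d_1 = (M_2 - M_1)/(6h_1) = 65/46, b_1 = Δ_1 - h_1(2M_1 + M_2)/6 = 87/23.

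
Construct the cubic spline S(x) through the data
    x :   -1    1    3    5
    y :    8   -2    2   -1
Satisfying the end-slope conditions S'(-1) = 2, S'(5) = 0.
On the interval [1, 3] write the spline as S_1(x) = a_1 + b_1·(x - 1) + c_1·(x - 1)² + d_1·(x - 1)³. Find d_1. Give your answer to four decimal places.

-1.4750

Put σ_i = S'' at the i-th knot. Here h = (2, 2, 2) and Δ = (-5, 2, -3/2), so the interior equations h_(i-1)·σ_(i-1) + 2(h_(i-1)+h_i)·σ_i + h_i·σ_(i+1) = 6(Δ_i − Δ_(i-1)) read
  2·σ_0 + 8·σ_1 + 2·σ_2 = 6(Δ_1 - Δ_0) = 42
  2·σ_1 + 8·σ_2 + 2·σ_3 = 6(Δ_2 - Δ_1) = -21
Clamped end conditions give two more equations: 2h_0·σ_0 + h_0·σ_1 = 6(Δ_0 - S'(-1)) = -42 and h_2·σ_2 + 2h_2·σ_3 = 6(S'(5) - Δ_2) = 9.
Hence σ_0 = -479/30, σ_1 = 164/15, σ_2 = -203/30, σ_3 = 169/30.
On [1, 3], with S_1(x) = a_1 + b_1·(x - 1) + c_1·(x - 1)² + d_1·(x - 1)³: c_1 = σ_1/2 = 82/15, d_1 = (σ_2 - σ_1)/(6h_1) = -59/40, b_1 = Δ_1 - h_1(2σ_1 + σ_2)/6 = -91/30.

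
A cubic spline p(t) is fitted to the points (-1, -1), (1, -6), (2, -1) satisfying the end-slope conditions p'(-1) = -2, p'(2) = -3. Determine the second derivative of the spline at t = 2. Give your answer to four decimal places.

Put M_i = p'' at the i-th knot. Here h = (2, 1) and Δ = (-5/2, 5), so the interior equations h_(i-1)·M_(i-1) + 2(h_(i-1)+h_i)·M_i + h_i·M_(i+1) = 6(Δ_i − Δ_(i-1)) read
  2·M_0 + 6·M_1 + 1·M_2 = 6(Δ_1 - Δ_0) = 45
Clamped end conditions give two more equations: 2h_0·M_0 + h_0·M_1 = 6(Δ_0 - p'(-1)) = -3 and h_1·M_1 + 2h_1·M_2 = 6(p'(2) - Δ_1) = -48.
Forward elimination and back-substitution give M_0 = -103/12, M_1 = 47/3, M_2 = -191/6.

-31.8333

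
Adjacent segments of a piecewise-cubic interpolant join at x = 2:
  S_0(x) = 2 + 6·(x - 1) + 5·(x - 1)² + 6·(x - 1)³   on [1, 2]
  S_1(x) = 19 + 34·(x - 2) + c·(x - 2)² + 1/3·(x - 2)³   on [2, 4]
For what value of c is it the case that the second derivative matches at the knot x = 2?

S_0''(x) = 10 + 36·(x - 1), so S_0''(2) = 46. On the right, S_1''(2) = 2c, so c = 23.

23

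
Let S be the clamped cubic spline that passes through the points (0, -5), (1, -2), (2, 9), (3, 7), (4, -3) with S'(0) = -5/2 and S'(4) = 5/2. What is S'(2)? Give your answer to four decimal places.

7.2857

Write M_i for S''(x_i). With h_i = 1, 1, 1, 1 and divided differences Δ_i = 3, 11, -2, -10, the continuity of S' gives the tridiagonal system
  1·M_0 + 4·M_1 + 1·M_2 = 6(Δ_1 - Δ_0) = 48
  1·M_1 + 4·M_2 + 1·M_3 = 6(Δ_2 - Δ_1) = -78
  1·M_2 + 4·M_3 + 1·M_4 = 6(Δ_3 - Δ_2) = -48
Clamped end conditions give two more equations: 2h_0·M_0 + h_0·M_1 = 6(Δ_0 - S'(0)) = 33 and h_3·M_3 + 2h_3·M_4 = 6(S'(4) - Δ_3) = 75.
Solving: M_0 = 263/28, M_1 = 199/14, M_2 = -73/4, M_3 = -269/14, M_4 = 1319/28.
On [2, 3], S'(t) = b_2 + 2c_2·(t - 2) + 3d_2·(t - 2)² with b_2 = Δ_2 - h_2(2M_2 + M_3)/6 = 51/7, c_2 = M_2/2 = -73/8, d_2 = (M_3 - M_2)/(6h_2) = -9/56. So S'(2) = 51/7.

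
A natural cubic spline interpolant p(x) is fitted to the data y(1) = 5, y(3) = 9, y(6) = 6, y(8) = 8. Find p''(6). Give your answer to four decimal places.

1.9121

Write M_i for p''(x_i). With h_i = 2, 3, 2 and divided differences Δ_i = 2, -1, 1, the continuity of p' gives the tridiagonal system
  2·M_0 + 10·M_1 + 3·M_2 = 6(Δ_1 - Δ_0) = -18
  3·M_1 + 10·M_2 + 2·M_3 = 6(Δ_2 - Δ_1) = 12
Natural end conditions: M_0 = M_3 = 0.
Forward elimination and back-substitution give M_0 = 0, M_1 = -216/91, M_2 = 174/91, M_3 = 0.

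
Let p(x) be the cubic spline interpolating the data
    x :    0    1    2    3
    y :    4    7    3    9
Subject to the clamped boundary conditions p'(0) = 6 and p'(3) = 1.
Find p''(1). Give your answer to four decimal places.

-16.9333

With M_i denoting the second derivative at x_i, h_i = 1, 1, 1, and Δ_i = (y_(i+1) − y_i)/h_i = 3, -4, 6:
  1·M_0 + 4·M_1 + 1·M_2 = 6(Δ_1 - Δ_0) = -42
  1·M_1 + 4·M_2 + 1·M_3 = 6(Δ_2 - Δ_1) = 60
Clamped end conditions give two more equations: 2h_0·M_0 + h_0·M_1 = 6(Δ_0 - p'(0)) = -18 and h_2·M_2 + 2h_2·M_3 = 6(p'(3) - Δ_2) = -30.
Hence M_0 = -8/15, M_1 = -254/15, M_2 = 394/15, M_3 = -422/15.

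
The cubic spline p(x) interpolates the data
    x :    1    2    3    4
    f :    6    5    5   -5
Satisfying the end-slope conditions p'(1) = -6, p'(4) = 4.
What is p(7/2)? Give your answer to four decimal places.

-1.6583

With M_i denoting the second derivative at x_i, h_i = 1, 1, 1, and Δ_i = (y_(i+1) − y_i)/h_i = -1, 0, -10:
  1·M_0 + 4·M_1 + 1·M_2 = 6(Δ_1 - Δ_0) = 6
  1·M_1 + 4·M_2 + 1·M_3 = 6(Δ_2 - Δ_1) = -60
Clamped end conditions give two more equations: 2h_0·M_0 + h_0·M_1 = 6(Δ_0 - p'(1)) = 30 and h_2·M_2 + 2h_2·M_3 = 6(p'(4) - Δ_2) = 84.
Hence M_0 = 178/15, M_1 = 94/15, M_2 = -464/15, M_3 = 862/15.
On [3, 4], p(x) = 5 - 139/15·(x - 3) - 232/15·(x - 3)² + 221/15·(x - 3)³.
With (x - 3) = 1/2: p(7/2) = -199/120.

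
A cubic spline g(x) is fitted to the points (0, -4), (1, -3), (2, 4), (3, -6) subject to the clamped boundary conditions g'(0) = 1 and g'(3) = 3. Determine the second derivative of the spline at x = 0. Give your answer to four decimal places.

-11.8667

Put m_i = g'' at the i-th knot. Here h = (1, 1, 1) and Δ = (1, 7, -10), so the interior equations h_(i-1)·m_(i-1) + 2(h_(i-1)+h_i)·m_i + h_i·m_(i+1) = 6(Δ_i − Δ_(i-1)) read
  1·m_0 + 4·m_1 + 1·m_2 = 6(Δ_1 - Δ_0) = 36
  1·m_1 + 4·m_2 + 1·m_3 = 6(Δ_2 - Δ_1) = -102
Clamped end conditions give two more equations: 2h_0·m_0 + h_0·m_1 = 6(Δ_0 - g'(0)) = 0 and h_2·m_2 + 2h_2·m_3 = 6(g'(3) - Δ_2) = 78.
Hence m_0 = -178/15, m_1 = 356/15, m_2 = -706/15, m_3 = 938/15.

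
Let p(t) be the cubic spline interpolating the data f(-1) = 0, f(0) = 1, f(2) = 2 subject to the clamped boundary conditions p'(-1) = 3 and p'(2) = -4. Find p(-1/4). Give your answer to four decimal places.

0.8555

Let σ_i = p''(x_i). Step sizes h_i = 1, 2; slopes of the chords Δ_i = (y_(i+1) - y_i)/h_i = 1, 1/2.
  1·σ_0 + 6·σ_1 + 2·σ_2 = 6(Δ_1 - Δ_0) = -3
Clamped end conditions give two more equations: 2h_0·σ_0 + h_0·σ_1 = 6(Δ_0 - p'(-1)) = -12 and h_1·σ_1 + 2h_1·σ_2 = 6(p'(2) - Δ_1) = -27.
Hence σ_0 = -47/6, σ_1 = 11/3, σ_2 = -103/12.
On [-1, 0], p(t) = 0 + 3·(t + 1) - 47/12·(t + 1)² + 23/12·(t + 1)³.
With (t + 1) = 3/4: p(-1/4) = 219/256.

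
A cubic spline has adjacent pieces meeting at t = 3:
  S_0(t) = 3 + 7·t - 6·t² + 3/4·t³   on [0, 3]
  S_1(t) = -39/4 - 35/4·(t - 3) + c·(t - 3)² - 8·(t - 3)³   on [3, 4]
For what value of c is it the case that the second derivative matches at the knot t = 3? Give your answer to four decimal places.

0.7500

S_0''(t) = -12 + 9/2·t, so S_0''(3) = 3/2. On the right, S_1''(3) = 2c, so c = 3/4.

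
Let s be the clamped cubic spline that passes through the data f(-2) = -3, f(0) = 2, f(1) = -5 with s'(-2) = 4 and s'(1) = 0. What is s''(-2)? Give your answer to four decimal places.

Put σ_i = s'' at the i-th knot. Here h = (2, 1) and Δ = (5/2, -7), so the interior equations h_(i-1)·σ_(i-1) + 2(h_(i-1)+h_i)·σ_i + h_i·σ_(i+1) = 6(Δ_i − Δ_(i-1)) read
  2·σ_0 + 6·σ_1 + 1·σ_2 = 6(Δ_1 - Δ_0) = -57
Clamped end conditions give two more equations: 2h_0·σ_0 + h_0·σ_1 = 6(Δ_0 - s'(-2)) = -9 and h_1·σ_1 + 2h_1·σ_2 = 6(s'(1) - Δ_1) = 42.
Solving: σ_0 = 71/12, σ_1 = -49/3, σ_2 = 175/6.

5.9167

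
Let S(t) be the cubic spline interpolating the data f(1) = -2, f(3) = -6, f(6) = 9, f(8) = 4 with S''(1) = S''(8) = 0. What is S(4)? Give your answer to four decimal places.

-1.5751

Write M_i for S''(x_i). With h_i = 2, 3, 2 and divided differences Δ_i = -2, 5, -5/2, the continuity of S' gives the tridiagonal system
  2·M_0 + 10·M_1 + 3·M_2 = 6(Δ_1 - Δ_0) = 42
  3·M_1 + 10·M_2 + 2·M_3 = 6(Δ_2 - Δ_1) = -45
Natural end conditions: M_0 = M_3 = 0.
Solving the tridiagonal system: M_0 = 0, M_1 = 555/91, M_2 = -576/91, M_3 = 0.
On [3, 6], S(t) = -6 + 188/91·(t - 3) + 555/182·(t - 3)² - 29/42·(t - 3)³.
With (t - 3) = 1: S(4) = -430/273.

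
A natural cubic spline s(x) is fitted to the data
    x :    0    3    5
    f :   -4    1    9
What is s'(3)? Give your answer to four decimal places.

3.0667

With m_i denoting the second derivative at x_i, h_i = 3, 2, and Δ_i = (y_(i+1) − y_i)/h_i = 5/3, 4:
  3·m_0 + 10·m_1 + 2·m_2 = 6(Δ_1 - Δ_0) = 14
Natural end conditions: m_0 = m_2 = 0.
Hence m_0 = 0, m_1 = 7/5, m_2 = 0.
On [3, 5], s'(x) = b_1 + 2c_1·(x - 3) + 3d_1·(x - 3)² with b_1 = Δ_1 - h_1(2m_1 + m_2)/6 = 46/15, c_1 = m_1/2 = 7/10, d_1 = (m_2 - m_1)/(6h_1) = -7/60. So s'(3) = 46/15.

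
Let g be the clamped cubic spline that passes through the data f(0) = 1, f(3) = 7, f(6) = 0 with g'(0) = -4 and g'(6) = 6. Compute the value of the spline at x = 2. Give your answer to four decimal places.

Put M_i = g'' at the i-th knot. Here h = (3, 3) and Δ = (2, -7/3), so the interior equations h_(i-1)·M_(i-1) + 2(h_(i-1)+h_i)·M_i + h_i·M_(i+1) = 6(Δ_i − Δ_(i-1)) read
  3·M_0 + 12·M_1 + 3·M_2 = 6(Δ_1 - Δ_0) = -26
Clamped end conditions give two more equations: 2h_0·M_0 + h_0·M_1 = 6(Δ_0 - g'(0)) = 36 and h_1·M_1 + 2h_1·M_2 = 6(g'(6) - Δ_1) = 50.
Solving the tridiagonal system: M_0 = 59/6, M_1 = -23/3, M_2 = 73/6.
On [0, 3], g(x) = 1 - 4·x + 59/12·x² - 35/36·x³.
With x = 2: g(2) = 44/9.

4.8889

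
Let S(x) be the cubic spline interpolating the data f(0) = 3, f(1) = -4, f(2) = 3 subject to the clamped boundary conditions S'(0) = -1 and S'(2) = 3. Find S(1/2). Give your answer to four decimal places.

-0.5625

With M_i denoting the second derivative at x_i, h_i = 1, 1, and Δ_i = (y_(i+1) − y_i)/h_i = -7, 7:
  1·M_0 + 4·M_1 + 1·M_2 = 6(Δ_1 - Δ_0) = 84
Clamped end conditions give two more equations: 2h_0·M_0 + h_0·M_1 = 6(Δ_0 - S'(0)) = -36 and h_1·M_1 + 2h_1·M_2 = 6(S'(2) - Δ_1) = -24.
Hence M_0 = -37, M_1 = 38, M_2 = -31.
On [0, 1], S(x) = 3 - 1·x - 37/2·x² + 25/2·x³.
With x = 1/2: S(1/2) = -9/16.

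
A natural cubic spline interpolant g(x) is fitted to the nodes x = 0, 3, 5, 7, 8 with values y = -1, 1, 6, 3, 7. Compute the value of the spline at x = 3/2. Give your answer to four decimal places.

-1.2224

Write M_i for g''(x_i). With h_i = 3, 2, 2, 1 and divided differences Δ_i = 2/3, 5/2, -3/2, 4, the continuity of g' gives the tridiagonal system
  3·M_0 + 10·M_1 + 2·M_2 = 6(Δ_1 - Δ_0) = 11
  2·M_1 + 8·M_2 + 2·M_3 = 6(Δ_2 - Δ_1) = -24
  2·M_2 + 6·M_3 + 1·M_4 = 6(Δ_3 - Δ_2) = 33
Natural end conditions: M_0 = M_4 = 0.
Hence M_0 = 0, M_1 = 113/52, M_2 = -279/52, M_3 = 379/52, M_4 = 0.
On [0, 3], g(x) = -1 - 131/312·x + 0·x² + 113/936·x³.
With x = 3/2: g(3/2) = -1017/832.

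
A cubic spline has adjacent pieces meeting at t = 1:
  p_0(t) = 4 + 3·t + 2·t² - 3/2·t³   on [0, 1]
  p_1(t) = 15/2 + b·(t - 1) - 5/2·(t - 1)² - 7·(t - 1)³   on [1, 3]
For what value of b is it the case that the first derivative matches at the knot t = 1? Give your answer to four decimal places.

2.5000

p_0'(t) = 3 + 4·t - 9/2·t², so p_0'(1) = 5/2. On the right, p_1'(1) = b, so b = 5/2.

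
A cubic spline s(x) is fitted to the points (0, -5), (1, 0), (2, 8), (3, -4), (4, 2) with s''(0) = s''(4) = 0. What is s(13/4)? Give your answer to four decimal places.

-4.5684

Put σ_i = s'' at the i-th knot. Here h = (1, 1, 1, 1) and Δ = (5, 8, -12, 6), so the interior equations h_(i-1)·σ_(i-1) + 2(h_(i-1)+h_i)·σ_i + h_i·σ_(i+1) = 6(Δ_i − Δ_(i-1)) read
  1·σ_0 + 4·σ_1 + 1·σ_2 = 6(Δ_1 - Δ_0) = 18
  1·σ_1 + 4·σ_2 + 1·σ_3 = 6(Δ_2 - Δ_1) = -120
  1·σ_2 + 4·σ_3 + 1·σ_4 = 6(Δ_3 - Δ_2) = 108
Natural end conditions: σ_0 = σ_4 = 0.
Solving: σ_0 = 0, σ_1 = 429/28, σ_2 = -303/7, σ_3 = 1059/28, σ_4 = 0.
On [3, 4], s(x) = -4 - 185/28·(x - 3) + 1059/56·(x - 3)² - 353/56·(x - 3)³.
With (x - 3) = 1/4: s(13/4) = -2339/512.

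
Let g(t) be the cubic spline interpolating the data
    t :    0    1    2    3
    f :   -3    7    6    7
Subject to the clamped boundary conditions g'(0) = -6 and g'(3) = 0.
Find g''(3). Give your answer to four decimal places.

With M_i denoting the second derivative at x_i, h_i = 1, 1, 1, and Δ_i = (y_(i+1) − y_i)/h_i = 10, -1, 1:
  1·M_0 + 4·M_1 + 1·M_2 = 6(Δ_1 - Δ_0) = -66
  1·M_1 + 4·M_2 + 1·M_3 = 6(Δ_2 - Δ_1) = 12
Clamped end conditions give two more equations: 2h_0·M_0 + h_0·M_1 = 6(Δ_0 - g'(0)) = 96 and h_2·M_2 + 2h_2·M_3 = 6(g'(3) - Δ_2) = -6.
Solving the tridiagonal system: M_0 = 332/5, M_1 = -184/5, M_2 = 74/5, M_3 = -52/5.

-10.4000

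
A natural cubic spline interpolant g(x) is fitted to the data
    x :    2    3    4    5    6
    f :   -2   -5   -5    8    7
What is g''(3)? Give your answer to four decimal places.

-2.2500

Let M_i = g''(x_i). Step sizes h_i = 1, 1, 1, 1; slopes of the chords Δ_i = (y_(i+1) - y_i)/h_i = -3, 0, 13, -1.
  1·M_0 + 4·M_1 + 1·M_2 = 6(Δ_1 - Δ_0) = 18
  1·M_1 + 4·M_2 + 1·M_3 = 6(Δ_2 - Δ_1) = 78
  1·M_2 + 4·M_3 + 1·M_4 = 6(Δ_3 - Δ_2) = -84
Natural end conditions: M_0 = M_4 = 0.
Solving: M_0 = 0, M_1 = -9/4, M_2 = 27, M_3 = -111/4, M_4 = 0.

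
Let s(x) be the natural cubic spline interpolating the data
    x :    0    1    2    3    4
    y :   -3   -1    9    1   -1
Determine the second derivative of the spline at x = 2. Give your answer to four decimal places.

Let m_i = s''(x_i). Step sizes h_i = 1, 1, 1, 1; slopes of the chords Δ_i = (y_(i+1) - y_i)/h_i = 2, 10, -8, -2.
  1·m_0 + 4·m_1 + 1·m_2 = 6(Δ_1 - Δ_0) = 48
  1·m_1 + 4·m_2 + 1·m_3 = 6(Δ_2 - Δ_1) = -108
  1·m_2 + 4·m_3 + 1·m_4 = 6(Δ_3 - Δ_2) = 36
Natural end conditions: m_0 = m_4 = 0.
Hence m_0 = 0, m_1 = 297/14, m_2 = -258/7, m_3 = 255/14, m_4 = 0.

-36.8571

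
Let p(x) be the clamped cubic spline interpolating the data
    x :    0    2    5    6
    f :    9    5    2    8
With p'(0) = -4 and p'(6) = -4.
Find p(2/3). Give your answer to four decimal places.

Let M_i = p''(x_i). Step sizes h_i = 2, 3, 1; slopes of the chords Δ_i = (y_(i+1) - y_i)/h_i = -2, -1, 6.
  2·M_0 + 10·M_1 + 3·M_2 = 6(Δ_1 - Δ_0) = 6
  3·M_1 + 8·M_2 + 1·M_3 = 6(Δ_2 - Δ_1) = 42
Clamped end conditions give two more equations: 2h_0·M_0 + h_0·M_1 = 6(Δ_0 - p'(0)) = 12 and h_2·M_2 + 2h_2·M_3 = 6(p'(6) - Δ_2) = -60.
Solving the tridiagonal system: M_0 = 63/13, M_1 = -48/13, M_2 = 144/13, M_3 = -462/13.
On [0, 2], p(x) = 9 - 4·x + 63/26·x² - 37/52·x³.
With x = 2/3: p(2/3) = 2527/351.

7.1994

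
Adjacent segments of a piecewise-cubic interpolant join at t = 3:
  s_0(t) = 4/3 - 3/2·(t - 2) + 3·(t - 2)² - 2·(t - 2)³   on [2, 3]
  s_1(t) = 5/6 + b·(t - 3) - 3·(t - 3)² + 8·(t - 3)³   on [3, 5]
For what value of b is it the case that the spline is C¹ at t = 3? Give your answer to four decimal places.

s_0'(t) = -3/2 + 6·(t - 2) - 6·(t - 2)², so s_0'(3) = -3/2. On the right, s_1'(3) = b, so b = -3/2.

-1.5000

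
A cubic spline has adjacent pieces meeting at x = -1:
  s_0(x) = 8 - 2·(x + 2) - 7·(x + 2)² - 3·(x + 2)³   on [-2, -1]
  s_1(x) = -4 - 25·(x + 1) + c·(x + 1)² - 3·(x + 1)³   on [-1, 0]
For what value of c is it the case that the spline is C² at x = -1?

-16

s_0''(x) = -14 - 18·(x + 2), so s_0''(-1) = -32. On the right, s_1''(-1) = 2c, so c = -16.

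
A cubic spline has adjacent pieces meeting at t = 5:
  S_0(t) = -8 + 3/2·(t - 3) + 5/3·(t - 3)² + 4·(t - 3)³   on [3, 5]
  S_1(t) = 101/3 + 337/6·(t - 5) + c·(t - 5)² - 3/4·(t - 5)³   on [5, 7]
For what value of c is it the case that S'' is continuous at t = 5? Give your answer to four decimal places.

25.6667

S_0''(t) = 10/3 + 24·(t - 3), so S_0''(5) = 154/3. On the right, S_1''(5) = 2c, so c = 77/3.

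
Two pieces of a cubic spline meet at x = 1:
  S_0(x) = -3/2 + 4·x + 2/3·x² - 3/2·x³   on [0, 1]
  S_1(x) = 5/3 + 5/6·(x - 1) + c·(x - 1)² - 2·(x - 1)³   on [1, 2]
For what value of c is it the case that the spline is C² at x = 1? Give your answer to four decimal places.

S_0''(x) = 4/3 - 9·x, so S_0''(1) = -23/3. On the right, S_1''(1) = 2c, so c = -23/6.

-3.8333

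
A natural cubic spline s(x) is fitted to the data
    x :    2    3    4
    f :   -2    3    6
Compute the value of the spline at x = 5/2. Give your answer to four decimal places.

0.6875

Put m_i = s'' at the i-th knot. Here h = (1, 1) and Δ = (5, 3), so the interior equations h_(i-1)·m_(i-1) + 2(h_(i-1)+h_i)·m_i + h_i·m_(i+1) = 6(Δ_i − Δ_(i-1)) read
  1·m_0 + 4·m_1 + 1·m_2 = 6(Δ_1 - Δ_0) = -12
Natural end conditions: m_0 = m_2 = 0.
Solving: m_0 = 0, m_1 = -3, m_2 = 0.
On [2, 3], s(x) = -2 + 11/2·(x - 2) + 0·(x - 2)² - 1/2·(x - 2)³.
With (x - 2) = 1/2: s(5/2) = 11/16.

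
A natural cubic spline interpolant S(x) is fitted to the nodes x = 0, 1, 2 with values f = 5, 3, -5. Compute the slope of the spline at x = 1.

Write σ_i for S''(x_i). With h_i = 1, 1 and divided differences Δ_i = -2, -8, the continuity of S' gives the tridiagonal system
  1·σ_0 + 4·σ_1 + 1·σ_2 = 6(Δ_1 - Δ_0) = -36
Natural end conditions: σ_0 = σ_2 = 0.
Solving the tridiagonal system: σ_0 = 0, σ_1 = -9, σ_2 = 0.
On [1, 2], S'(x) = b_1 + 2c_1·(x - 1) + 3d_1·(x - 1)² with b_1 = Δ_1 - h_1(2σ_1 + σ_2)/6 = -5, c_1 = σ_1/2 = -9/2, d_1 = (σ_2 - σ_1)/(6h_1) = 3/2. So S'(1) = -5.

-5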